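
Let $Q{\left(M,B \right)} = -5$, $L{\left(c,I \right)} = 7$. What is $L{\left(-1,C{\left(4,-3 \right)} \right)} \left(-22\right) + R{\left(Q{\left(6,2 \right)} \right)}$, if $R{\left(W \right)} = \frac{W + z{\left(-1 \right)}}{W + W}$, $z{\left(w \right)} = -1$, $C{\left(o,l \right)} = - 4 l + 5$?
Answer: $- \frac{767}{5} \approx -153.4$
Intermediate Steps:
$C{\left(o,l \right)} = 5 - 4 l$
$R{\left(W \right)} = \frac{-1 + W}{2 W}$ ($R{\left(W \right)} = \frac{W - 1}{W + W} = \frac{-1 + W}{2 W}$)
$L{\left(-1,C{\left(4,-3 \right)} \right)} \left(-22\right) + R{\left(Q{\left(6,2 \right)} \right)} = 7 \left(-22\right) + \frac{-1 - 5}{2 \left(-5\right)} = -154 + \frac{1}{2} \left(- \frac{1}{5}\right) \left(-6\right) = -154 + \frac{3}{5} = - \frac{767}{5}$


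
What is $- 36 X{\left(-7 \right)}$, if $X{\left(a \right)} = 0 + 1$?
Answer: $-36$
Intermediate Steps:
$X{\left(a \right)} = 1$
$- 36 X{\left(-7 \right)} = \left(-36\right) 1 = -36$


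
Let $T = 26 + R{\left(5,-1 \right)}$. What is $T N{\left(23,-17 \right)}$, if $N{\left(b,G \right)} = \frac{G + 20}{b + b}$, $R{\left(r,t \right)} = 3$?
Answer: $\frac{87}{46} \approx 1.8913$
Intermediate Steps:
$N{\left(b,G \right)} = \frac{20 + G}{2 b}$
$T = 29$ ($T = 26 + 3 = 29$)
$T N{\left(23,-17 \right)} = 29 \frac{20 - 17}{2 \cdot 23} = 29 \cdot \frac{1}{2} \cdot \frac{1}{23} \cdot 3 = 29 \cdot \frac{3}{46} = \frac{87}{46}$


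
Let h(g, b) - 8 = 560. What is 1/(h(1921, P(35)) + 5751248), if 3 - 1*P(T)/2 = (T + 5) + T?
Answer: 1/5751816 ≈ 1.7386e-7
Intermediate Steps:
P(T) = -4 - 4*T (P(T) = 6 - 2*((T + 5) + T) = 6 - 2*((5 + T) + T) = 6 - 2*(5 + 2*T) = 6 + (-10 - 4*T) = -4 - 4*T)
h(g, b) = 568 (h(g, b) = 8 + 560 = 568)
1/(h(1921, P(35)) + 5751248) = 1/(568 + 5751248) = 1/5751816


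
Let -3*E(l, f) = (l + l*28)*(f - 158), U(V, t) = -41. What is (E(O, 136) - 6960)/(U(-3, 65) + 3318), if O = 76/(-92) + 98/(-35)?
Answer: -30658/12995 ≈ -2.3592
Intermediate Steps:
O = -417/115 (O = 76*(-1/92) + 98*(-1/35) = -19/23 - 14/5 = -417/115 ≈ -3.6261)
E(l, f) = -29*l*(-158 + f)/3 (E(l, f) = -(l + l*28)*(f - 158)/3 = -(l + 28*l)*(-158 + f)/3 = -29*l*(-158 + f)/3)
(E(O, 136) - 6960)/(U(-3, 65) + 3318) = ((29/3)*(-417/115)*(158 - 1*136) - 6960)/(-41 + 3318) = ((29/3)*(-417/115)*(158 - 136) - 6960)/3277 = ((29/3)*(-417/115)*22 - 6960)*(1/3277) = (-88682/115 - 6960)*(1/3277) = -889082/115*1/3277 = -30658/12995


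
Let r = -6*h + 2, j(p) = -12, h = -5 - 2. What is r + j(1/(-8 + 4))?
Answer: 32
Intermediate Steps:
h = -7
r = 44 (r = -6*(-7) + 2 = 42 + 2 = 44)
r + j(1/(-8 + 4)) = 44 - 12 = 32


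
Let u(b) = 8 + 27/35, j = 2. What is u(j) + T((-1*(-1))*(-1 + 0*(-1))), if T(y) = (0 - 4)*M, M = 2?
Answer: 27/35 ≈ 0.77143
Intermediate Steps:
u(b) = 307/35 (u(b) = 8 + 27*(1/35) = 8 + 27/35 = 307/35)
T(y) = -8 (T(y) = (0 - 4)*2 = -4*2 = -8)
u(j) + T((-1*(-1))*(-1 + 0*(-1))) = 307/35 - 8 = 27/35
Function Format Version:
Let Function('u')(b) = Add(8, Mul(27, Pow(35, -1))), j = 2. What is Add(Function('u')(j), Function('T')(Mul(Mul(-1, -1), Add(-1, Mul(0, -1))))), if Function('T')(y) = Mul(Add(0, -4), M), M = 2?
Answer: Rational(27, 35) ≈ 0.77143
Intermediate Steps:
Function('u')(b) = Rational(307, 35) (Function('u')(b) = Add(8, Mul(27, Rational(1, 35))) = Add(8, Rational(27, 35)) = Rational(307, 35))
Function('T')(y) = -8 (Function('T')(y) = Mul(Add(0, -4), 2) = Mul(-4, 2) = -8)
Add(Function('u')(j), Function('T')(Mul(Mul(-1, -1), Add(-1, Mul(0, -1))))) = Add(Rational(307, 35), -8) = Rational(27, 35)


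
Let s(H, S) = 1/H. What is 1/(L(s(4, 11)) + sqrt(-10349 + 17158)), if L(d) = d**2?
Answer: -16/1743103 + 256*sqrt(6809)/1743103 ≈ 0.012110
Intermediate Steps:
1/(L(s(4, 11)) + sqrt(-10349 + 17158)) = 1/((1/4)**2 + sqrt(-10349 + 17158)) = 1/((1/4)**2 + sqrt(6809)) = 1/(1/16 + sqrt(6809))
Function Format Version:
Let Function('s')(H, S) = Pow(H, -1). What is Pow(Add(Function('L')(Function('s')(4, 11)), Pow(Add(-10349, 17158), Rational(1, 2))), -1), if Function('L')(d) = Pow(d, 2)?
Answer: Add(Rational(-16, 1743103), Mul(Rational(256, 1743103), Pow(6809, Rational(1, 2)))) ≈ 0.012110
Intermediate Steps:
Pow(Add(Function('L')(Function('s')(4, 11)), Pow(Add(-10349, 17158), Rational(1, 2))), -1) = Pow(Add(Pow(Pow(4, -1), 2), Pow(Add(-10349, 17158), Rational(1, 2))), -1) = Pow(Add(Pow(Rational(1, 4), 2), Pow(6809, Rational(1, 2))), -1) = Pow(Add(Rational(1, 16), Pow(6809, Rational(1, 2))), -1)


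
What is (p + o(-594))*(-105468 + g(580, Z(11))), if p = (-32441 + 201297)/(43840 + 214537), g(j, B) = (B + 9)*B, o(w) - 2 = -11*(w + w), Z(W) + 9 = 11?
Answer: -356107617515716/258377 ≈ -1.3782e+9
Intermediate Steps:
Z(W) = 2 (Z(W) = -9 + 11 = 2)
o(w) = 2 - 22*w (o(w) = 2 - 11*(w + w) = 2 - 22*w)
g(j, B) = B*(9 + B) (g(j, B) = (9 + B)*B = B*(9 + B))
p = 168856/258377 ≈ 0.65353
(p + o(-594))*(-105468 + g(580, Z(11))) = (168856/258377 + (2 - 22*(-594)))*(-105468 + 2*(9 + 2)) = (168856/258377 + (2 + 13068))*(-105468 + 2*11) = (168856/258377 + 13070)*(-105468 + 22) = (3377156246/258377)*(-105446) = -356107617515716/258377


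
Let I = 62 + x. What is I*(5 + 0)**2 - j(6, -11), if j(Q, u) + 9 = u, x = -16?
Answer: 1170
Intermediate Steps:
j(Q, u) = -9 + u
I = 46 (I = 62 - 16 = 46)
I*(5 + 0)**2 - j(6, -11) = 46*(5 + 0)**2 - (-9 - 11) = 46*5**2 - 1*(-20) = 46*25 + 20 = 1150 + 20 = 1170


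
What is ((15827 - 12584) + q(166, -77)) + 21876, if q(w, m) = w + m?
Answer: 25208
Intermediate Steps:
q(w, m) = m + w
((15827 - 12584) + q(166, -77)) + 21876 = ((15827 - 12584) + (-77 + 166)) + 21876 = (3243 + 89) + 21876 = 3332 + 21876 = 25208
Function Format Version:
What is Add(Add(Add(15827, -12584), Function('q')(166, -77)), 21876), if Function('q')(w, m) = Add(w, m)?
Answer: 25208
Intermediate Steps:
Function('q')(w, m) = Add(m, w)
Add(Add(Add(15827, -12584), Function('q')(166, -77)), 21876) = Add(Add(Add(15827, -12584), Add(-77, 166)), 21876) = Add(Add(3243, 89), 21876) = Add(3332, 21876) = 25208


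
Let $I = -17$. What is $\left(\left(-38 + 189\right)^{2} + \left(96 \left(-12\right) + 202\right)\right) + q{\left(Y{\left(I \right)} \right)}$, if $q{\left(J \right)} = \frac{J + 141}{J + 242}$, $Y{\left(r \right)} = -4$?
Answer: $\frac{5200675}{238} \approx 21852.0$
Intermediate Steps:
$q{\left(J \right)} = \frac{141 + J}{242 + J}$
$\left(\left(-38 + 189\right)^{2} + \left(96 \left(-12\right) + 202\right)\right) + q{\left(Y{\left(I \right)} \right)} = \left(\left(-38 + 189\right)^{2} + \left(96 \left(-12\right) + 202\right)\right) + \frac{141 - 4}{242 - 4} = \left(151^{2} + \left(-1152 + 202\right)\right) + \frac{1}{238} \cdot 137 = \left(22801 - 950\right) + \frac{1}{238} \cdot 137 = 21851 + \frac{137}{238} = \frac{5200675}{238}$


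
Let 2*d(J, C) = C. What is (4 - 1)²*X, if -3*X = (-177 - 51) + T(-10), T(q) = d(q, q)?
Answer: 699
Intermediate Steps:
d(J, C) = C/2
T(q) = q/2
X = 233/3 (X = -((-177 - 51) + (½)*(-10))/3 = -(-228 - 5)/3 = -⅓*(-233) = 233/3 ≈ 77.667)
(4 - 1)²*X = (4 - 1)²*(233/3) = 3²*(233/3) = 9*(233/3) = 699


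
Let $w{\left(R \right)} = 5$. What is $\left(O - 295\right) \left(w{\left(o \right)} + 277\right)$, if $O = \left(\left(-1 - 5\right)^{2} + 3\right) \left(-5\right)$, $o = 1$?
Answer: $-138180$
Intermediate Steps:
$O = -195$ ($O = \left(\left(-6\right)^{2} + 3\right) \left(-5\right) = \left(36 + 3\right) \left(-5\right) = 39 \left(-5\right) = -195$)
$\left(O - 295\right) \left(w{\left(o \right)} + 277\right) = \left(-195 - 295\right) \left(5 + 277\right) = \left(-490\right) 282 = -138180$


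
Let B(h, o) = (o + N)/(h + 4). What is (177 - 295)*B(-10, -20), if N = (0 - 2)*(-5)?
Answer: -590/3 ≈ -196.67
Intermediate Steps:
N = 10 (N = -2*(-5) = 10)
B(h, o) = (10 + o)/(4 + h) (B(h, o) = (o + 10)/(h + 4) = (10 + o)/(4 + h))
(177 - 295)*B(-10, -20) = (177 - 295)*((10 - 20)/(4 - 10)) = -118*(-10)/(-6) = -(-59)*(-10)/3 = -118*5/3 = -590/3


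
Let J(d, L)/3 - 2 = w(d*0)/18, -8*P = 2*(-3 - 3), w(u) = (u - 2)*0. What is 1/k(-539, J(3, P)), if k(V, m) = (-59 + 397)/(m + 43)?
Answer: 49/338 ≈ 0.14497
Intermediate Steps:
w(u) = 0 (w(u) = (-2 + u)*0 = 0)
P = 3/2 (P = -(-3 - 3)/4 = -(-6)/4 = -⅛*(-12) = 3/2 ≈ 1.5000)
J(d, L) = 6 (J(d, L) = 6 + 3*(0/18) = 6 + 3*(0*(1/18)) = 6 + 3*0 = 6 + 0 = 6)
k(V, m) = 338/(43 + m)
1/k(-539, J(3, P)) = 1/(338/(43 + 6)) = 1/(338/49) = 49/338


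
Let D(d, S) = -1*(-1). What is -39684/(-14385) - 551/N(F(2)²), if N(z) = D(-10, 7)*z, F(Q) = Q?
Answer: -2589133/19180 ≈ -134.99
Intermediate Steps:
D(d, S) = 1
N(z) = z (N(z) = 1*z = z)
-39684/(-14385) - 551/N(F(2)²) = -39684/(-14385) - 551/(2²) = -39684*(-1/14385) - 551/4 = 13228/4795 - 551*¼ = 13228/4795 - 551/4 = -2589133/19180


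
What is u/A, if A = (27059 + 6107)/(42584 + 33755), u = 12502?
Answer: 68170727/2369 ≈ 28776.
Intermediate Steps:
A = 33166/76339 ≈ 0.43446
u/A = 12502/(33166/76339) = 12502*(76339/33166) = 68170727/2369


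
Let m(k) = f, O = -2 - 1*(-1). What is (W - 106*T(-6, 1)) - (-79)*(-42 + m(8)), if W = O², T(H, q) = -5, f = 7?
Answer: -2234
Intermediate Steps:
O = -1 (O = -2 + 1 = -1)
m(k) = 7
W = 1 (W = (-1)² = 1)
(W - 106*T(-6, 1)) - (-79)*(-42 + m(8)) = (1 - 106*(-5)) - (-79)*(-42 + 7) = (1 + 530) - (-79)*(-35) = 531 - 1*2765 = 531 - 2765 = -2234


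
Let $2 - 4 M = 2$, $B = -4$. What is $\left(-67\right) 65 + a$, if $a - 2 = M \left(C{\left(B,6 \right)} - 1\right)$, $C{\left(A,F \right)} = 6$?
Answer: $-4353$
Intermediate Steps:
$M = 0$ ($M = \frac{1}{2} - \frac{1}{2} = 0$)
$a = 2$ ($a = 2 + 0 \left(6 - 1\right) = 2 + 0 \cdot 5 = 2 + 0 = 2$)
$\left(-67\right) 65 + a = \left(-67\right) 65 + 2 = -4355 + 2 = -4353$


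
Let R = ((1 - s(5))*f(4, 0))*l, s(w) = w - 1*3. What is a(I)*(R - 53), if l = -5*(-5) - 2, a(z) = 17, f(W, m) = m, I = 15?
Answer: -901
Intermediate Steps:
s(w) = -3 + w (s(w) = w - 3 = -3 + w)
l = 23 (l = 25 - 2 = 23)
R = 0 (R = ((1 - (-3 + 5))*0)*23 = ((1 - 1*2)*0)*23 = ((1 - 2)*0)*23 = -1*0*23 = 0*23 = 0)
a(I)*(R - 53) = 17*(0 - 53) = 17*(-53) = -901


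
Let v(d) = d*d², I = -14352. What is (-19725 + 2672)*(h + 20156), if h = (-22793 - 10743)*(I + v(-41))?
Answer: -47623290392652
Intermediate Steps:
v(d) = d³
h = 2792643328 (h = (-22793 - 10743)*(-14352 + (-41)³) = -33536*(-14352 - 68921) = -33536*(-83273) = 2792643328)
(-19725 + 2672)*(h + 20156) = (-19725 + 2672)*(2792643328 + 20156) = -17053*2792663484 = -47623290392652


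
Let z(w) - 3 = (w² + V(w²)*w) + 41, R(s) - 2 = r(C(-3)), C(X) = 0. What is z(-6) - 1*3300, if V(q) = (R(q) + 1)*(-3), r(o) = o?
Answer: -3166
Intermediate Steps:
R(s) = 2 (R(s) = 2 + 0 = 2)
V(q) = -9 (V(q) = (2 + 1)*(-3) = 3*(-3) = -9)
z(w) = 44 + w² - 9*w (z(w) = 3 + ((w² - 9*w) + 41) = 3 + (41 + w² - 9*w) = 44 + w² - 9*w)
z(-6) - 1*3300 = (44 + (-6)² - 9*(-6)) - 1*3300 = (44 + 36 + 54) - 3300 = 134 - 3300 = -3166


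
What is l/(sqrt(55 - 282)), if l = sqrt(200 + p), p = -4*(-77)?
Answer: -2*I*sqrt(28829)/227 ≈ -1.496*I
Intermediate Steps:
p = 308
l = 2*sqrt(127) (l = sqrt(200 + 308) = sqrt(508) = 2*sqrt(127) ≈ 22.539)
l/(sqrt(55 - 282)) = (2*sqrt(127))/(sqrt(55 - 282)) = (2*sqrt(127))/(sqrt(-227)) = (2*sqrt(127))/((I*sqrt(227))) = (2*sqrt(127))*(-I*sqrt(227)/227) = -2*I*sqrt(28829)/227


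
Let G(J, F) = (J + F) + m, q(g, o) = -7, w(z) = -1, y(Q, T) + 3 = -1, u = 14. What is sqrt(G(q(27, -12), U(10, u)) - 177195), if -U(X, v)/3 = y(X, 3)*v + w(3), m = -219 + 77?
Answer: I*sqrt(177173) ≈ 420.92*I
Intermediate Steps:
y(Q, T) = -4 (y(Q, T) = -3 - 1 = -4)
m = -142
U(X, v) = 3 + 12*v (U(X, v) = -3*(-4*v - 1) = -3*(-1 - 4*v) = 3 + 12*v)
G(J, F) = -142 + F + J (G(J, F) = (J + F) - 142 = (F + J) - 142 = -142 + F + J)
sqrt(G(q(27, -12), U(10, u)) - 177195) = sqrt((-142 + (3 + 12*14) - 7) - 177195) = sqrt((-142 + (3 + 168) - 7) - 177195) = sqrt((-142 + 171 - 7) - 177195) = sqrt(22 - 177195) = sqrt(-177173) = I*sqrt(177173)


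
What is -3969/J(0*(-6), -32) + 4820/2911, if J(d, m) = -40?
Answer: 11746559/116440 ≈ 100.88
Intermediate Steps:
-3969/J(0*(-6), -32) + 4820/2911 = -3969/(-40) + 4820/2911 = -3969*(-1/40) + 4820*(1/2911) = 3969/40 + 4820/2911 = 11746559/116440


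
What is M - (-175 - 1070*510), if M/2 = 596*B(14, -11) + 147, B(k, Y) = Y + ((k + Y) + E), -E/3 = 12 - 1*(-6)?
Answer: 472265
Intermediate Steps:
E = -54 (E = -3*(12 - 1*(-6)) = -3*(12 + 6) = -3*18 = -54)
B(k, Y) = -54 + k + 2*Y (B(k, Y) = Y + ((k + Y) - 54) = Y + ((Y + k) - 54) = Y + (-54 + Y + k) = -54 + k + 2*Y)
M = -73610 (M = 2*(596*(-54 + 14 + 2*(-11)) + 147) = 2*(596*(-54 + 14 - 22) + 147) = 2*(596*(-62) + 147) = 2*(-36952 + 147) = 2*(-36805) = -73610)
M - (-175 - 1070*510) = -73610 - (-175 - 1070*510) = -73610 - (-175 - 545700) = -73610 - 1*(-545875) = -73610 + 545875 = 472265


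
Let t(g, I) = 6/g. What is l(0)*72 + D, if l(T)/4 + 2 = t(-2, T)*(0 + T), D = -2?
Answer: -578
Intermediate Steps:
l(T) = -8 - 12*T (l(T) = -8 + 4*((6/(-2))*(0 + T)) = -8 + 4*((6*(-½))*T) = -8 + 4*(-3*T) = -8 - 12*T)
l(0)*72 + D = (-8 - 12*0)*72 - 2 = (-8 + 0)*72 - 2 = -8*72 - 2 = -576 - 2 = -578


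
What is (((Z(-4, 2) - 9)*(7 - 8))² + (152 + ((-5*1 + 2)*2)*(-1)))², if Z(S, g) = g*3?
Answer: 27889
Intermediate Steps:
Z(S, g) = 3*g
(((Z(-4, 2) - 9)*(7 - 8))² + (152 + ((-5*1 + 2)*2)*(-1)))² = (((3*2 - 9)*(7 - 8))² + (152 + ((-5*1 + 2)*2)*(-1)))² = (((6 - 9)*(-1))² + (152 + ((-5 + 2)*2)*(-1)))² = ((-3*(-1))² + (152 - 3*2*(-1)))² = (3² + (152 - 6*(-1)))² = (9 + (152 + 6))² = (9 + 158)² = 167² = 27889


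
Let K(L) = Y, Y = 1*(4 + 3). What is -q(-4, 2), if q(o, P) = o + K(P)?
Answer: -3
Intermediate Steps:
Y = 7 (Y = 1*7 = 7)
K(L) = 7
q(o, P) = 7 + o (q(o, P) = o + 7 = 7 + o)
-q(-4, 2) = -(7 - 4) = -1*3 = -3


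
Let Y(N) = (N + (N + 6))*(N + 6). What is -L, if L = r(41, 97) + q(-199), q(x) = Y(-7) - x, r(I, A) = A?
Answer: -304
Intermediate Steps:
Y(N) = (6 + N)*(6 + 2*N) (Y(N) = (N + (6 + N))*(6 + N) = (6 + 2*N)*(6 + N) = (6 + N)*(6 + 2*N))
q(x) = 8 - x (q(x) = (36 + 2*(-7)**2 + 18*(-7)) - x = (36 + 2*49 - 126) - x = (36 + 98 - 126) - x = 8 - x)
L = 304 (L = 97 + (8 - 1*(-199)) = 97 + (8 + 199) = 97 + 207 = 304)
-L = -1*304 = -304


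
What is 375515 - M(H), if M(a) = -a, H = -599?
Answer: 374916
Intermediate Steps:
375515 - M(H) = 375515 - (-1)*(-599) = 375515 - 1*599 = 375515 - 599 = 374916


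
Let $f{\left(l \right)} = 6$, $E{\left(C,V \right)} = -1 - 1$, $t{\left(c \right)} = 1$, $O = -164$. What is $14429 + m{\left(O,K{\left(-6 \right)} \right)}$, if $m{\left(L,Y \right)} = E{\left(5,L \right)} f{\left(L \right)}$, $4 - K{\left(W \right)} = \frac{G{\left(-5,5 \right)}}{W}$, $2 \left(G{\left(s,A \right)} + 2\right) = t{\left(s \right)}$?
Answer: $14417$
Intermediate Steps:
$E{\left(C,V \right)} = -2$ ($E{\left(C,V \right)} = -1 - 1 = -2$)
$G{\left(s,A \right)} = - \frac{3}{2}$ ($G{\left(s,A \right)} = -2 + \frac{1}{2} \cdot 1 = -2 + \frac{1}{2} = - \frac{3}{2}$)
$K{\left(W \right)} = 4 + \frac{3}{2 W}$ ($K{\left(W \right)} = 4 - - \frac{3}{2 W} = 4 + \frac{3}{2 W}$)
$m{\left(L,Y \right)} = -12$ ($m{\left(L,Y \right)} = \left(-2\right) 6 = -12$)
$14429 + m{\left(O,K{\left(-6 \right)} \right)} = 14429 - 12 = 14417$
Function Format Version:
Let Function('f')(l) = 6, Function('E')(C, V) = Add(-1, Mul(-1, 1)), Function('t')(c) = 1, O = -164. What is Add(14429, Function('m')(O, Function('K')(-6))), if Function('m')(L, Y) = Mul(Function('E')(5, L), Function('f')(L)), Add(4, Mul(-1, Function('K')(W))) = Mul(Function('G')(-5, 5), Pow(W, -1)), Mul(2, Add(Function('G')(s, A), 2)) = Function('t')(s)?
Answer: 14417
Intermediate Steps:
Function('E')(C, V) = -2 (Function('E')(C, V) = Add(-1, -1) = -2)
Function('G')(s, A) = Rational(-3, 2) (Function('G')(s, A) = Add(-2, Mul(Rational(1, 2), 1)) = Add(-2, Rational(1, 2)) = Rational(-3, 2))
Function('K')(W) = Add(4, Mul(Rational(3, 2), Pow(W, -1))) (Function('K')(W) = Add(4, Mul(-1, Mul(Rational(-3, 2), Pow(W, -1)))) = Add(4, Mul(Rational(3, 2), Pow(W, -1))))
Function('m')(L, Y) = -12 (Function('m')(L, Y) = Mul(-2, 6) = -12)
Add(14429, Function('m')(O, Function('K')(-6))) = Add(14429, -12) = 14417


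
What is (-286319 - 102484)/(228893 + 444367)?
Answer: -129601/224420 ≈ -0.57749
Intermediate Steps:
(-286319 - 102484)/(228893 + 444367) = -388803/673260 = -388803*1/673260 = -129601/224420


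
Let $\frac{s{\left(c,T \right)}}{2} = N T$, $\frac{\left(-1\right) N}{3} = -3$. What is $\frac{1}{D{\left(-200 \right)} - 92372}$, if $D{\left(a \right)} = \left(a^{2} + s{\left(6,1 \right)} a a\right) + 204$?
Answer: $\frac{1}{667832} \approx 1.4974 \cdot 10^{-6}$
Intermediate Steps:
$N = 9$ ($N = \left(-3\right) \left(-3\right) = 9$)
$s{\left(c,T \right)} = 18 T$ ($s{\left(c,T \right)} = 2 \cdot 9 T = 18 T$)
$D{\left(a \right)} = 204 + 19 a^{2}$ ($D{\left(a \right)} = \left(a^{2} + 18 \cdot 1 a a\right) + 204 = \left(a^{2} + 18 a a\right) + 204 = \left(a^{2} + 18 a^{2}\right) + 204 = 19 a^{2} + 204 = 204 + 19 a^{2}$)
$\frac{1}{D{\left(-200 \right)} - 92372} = \frac{1}{\left(204 + 19 \left(-200\right)^{2}\right) - 92372} = \frac{1}{\left(204 + 19 \cdot 40000\right) - 92372} = \frac{1}{\left(204 + 760000\right) - 92372} = \frac{1}{760204 - 92372} = \frac{1}{667832}$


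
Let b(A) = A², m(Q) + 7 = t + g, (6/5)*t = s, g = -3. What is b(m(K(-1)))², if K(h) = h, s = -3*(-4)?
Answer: 0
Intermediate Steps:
s = 12
t = 10 (t = (⅚)*12 = 10)
m(Q) = 0 (m(Q) = -7 + (10 - 3) = -7 + 7 = 0)
b(m(K(-1)))² = (0²)² = 0² = 0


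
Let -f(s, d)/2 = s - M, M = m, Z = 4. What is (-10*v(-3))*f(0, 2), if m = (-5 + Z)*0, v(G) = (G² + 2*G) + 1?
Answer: 0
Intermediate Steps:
v(G) = 1 + G² + 2*G
m = 0 (m = (-5 + 4)*0 = -1*0 = 0)
M = 0
f(s, d) = -2*s (f(s, d) = -2*(s - 1*0) = -2*(s + 0) = -2*s)
(-10*v(-3))*f(0, 2) = (-10*(1 + (-3)² + 2*(-3)))*(-2*0) = -10*(1 + 9 - 6)*0 = -10*4*0 = -40*0 = 0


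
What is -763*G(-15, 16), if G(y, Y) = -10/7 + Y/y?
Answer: 28558/15 ≈ 1903.9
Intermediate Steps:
G(y, Y) = -10/7 + Y/y (G(y, Y) = -10*1/7 + Y/y = -10/7 + Y/y)
-763*G(-15, 16) = -763*(-10/7 + 16/(-15)) = -763*(-10/7 + 16*(-1/15)) = -763*(-10/7 - 16/15) = -763*(-262/105) = 28558/15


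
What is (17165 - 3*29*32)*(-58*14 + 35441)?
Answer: 497999649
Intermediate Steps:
(17165 - 3*29*32)*(-58*14 + 35441) = (17165 - 87*32)*(-812 + 35441) = (17165 - 2784)*34629 = 14381*34629 = 497999649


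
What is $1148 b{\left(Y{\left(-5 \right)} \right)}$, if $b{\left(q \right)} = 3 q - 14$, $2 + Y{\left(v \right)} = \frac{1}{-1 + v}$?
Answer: $-23534$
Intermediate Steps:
$Y{\left(v \right)} = -2 + \frac{1}{-1 + v}$
$b{\left(q \right)} = -14 + 3 q$
$1148 b{\left(Y{\left(-5 \right)} \right)} = 1148 \left(-14 + 3 \frac{3 - -10}{-1 - 5}\right) = 1148 \left(-14 + 3 \frac{3 + 10}{-6}\right) = 1148 \left(-14 + 3 \left(\left(- \frac{1}{6}\right) 13\right)\right) = 1148 \left(-14 + 3 \left(- \frac{13}{6}\right)\right) = 1148 \left(-14 - \frac{13}{2}\right) = 1148 \left(- \frac{41}{2}\right) = -23534$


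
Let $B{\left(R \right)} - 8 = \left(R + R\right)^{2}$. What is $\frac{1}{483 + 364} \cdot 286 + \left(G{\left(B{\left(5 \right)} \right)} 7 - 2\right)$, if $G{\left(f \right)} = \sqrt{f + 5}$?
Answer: $- \frac{128}{77} + 7 \sqrt{113} \approx 72.749$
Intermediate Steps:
$B{\left(R \right)} = 8 + 4 R^{2}$ ($B{\left(R \right)} = 8 + \left(R + R\right)^{2} = 8 + \left(2 R\right)^{2} = 8 + 4 R^{2}$)
$G{\left(f \right)} = \sqrt{5 + f}$
$\frac{1}{483 + 364} \cdot 286 + \left(G{\left(B{\left(5 \right)} \right)} 7 - 2\right) = \frac{1}{483 + 364} \cdot 286 - \left(2 - \sqrt{5 + \left(8 + 4 \cdot 5^{2}\right)} 7\right) = \frac{1}{847} \cdot 286 - \left(2 - \sqrt{5 + \left(8 + 4 \cdot 25\right)} 7\right) = \frac{1}{847} \cdot 286 - \left(2 - \sqrt{5 + \left(8 + 100\right)} 7\right) = \frac{26}{77} - \left(2 - \sqrt{5 + 108} \cdot 7\right) = \frac{26}{77} - \left(2 - \sqrt{113} \cdot 7\right) = \frac{26}{77} - \left(2 - 7 \sqrt{113}\right) = - \frac{128}{77} + 7 \sqrt{113}$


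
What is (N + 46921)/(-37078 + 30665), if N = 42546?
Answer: -89467/6413 ≈ -13.951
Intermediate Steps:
(N + 46921)/(-37078 + 30665) = (42546 + 46921)/(-37078 + 30665) = 89467/(-6413) = 89467*(-1/6413) = -89467/6413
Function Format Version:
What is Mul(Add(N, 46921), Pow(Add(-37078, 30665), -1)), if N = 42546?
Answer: Rational(-89467, 6413) ≈ -13.951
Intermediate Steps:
Mul(Add(N, 46921), Pow(Add(-37078, 30665), -1)) = Mul(Add(42546, 46921), Pow(Add(-37078, 30665), -1)) = Mul(89467, Pow(-6413, -1)) = Mul(89467, Rational(-1, 6413)) = Rational(-89467, 6413)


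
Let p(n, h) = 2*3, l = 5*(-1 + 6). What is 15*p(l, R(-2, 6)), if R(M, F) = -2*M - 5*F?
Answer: 90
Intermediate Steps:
l = 25 (l = 5*5 = 25)
R(M, F) = -5*F - 2*M
p(n, h) = 6
15*p(l, R(-2, 6)) = 15*6 = 90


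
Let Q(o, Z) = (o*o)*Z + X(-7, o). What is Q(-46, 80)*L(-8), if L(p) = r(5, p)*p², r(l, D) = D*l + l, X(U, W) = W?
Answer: -379084160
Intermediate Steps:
r(l, D) = l + D*l
Q(o, Z) = o + Z*o² (Q(o, Z) = (o*o)*Z + o = o²*Z + o = Z*o² + o = o + Z*o²)
L(p) = p²*(5 + 5*p) (L(p) = (5*(1 + p))*p² = (5 + 5*p)*p² = p²*(5 + 5*p))
Q(-46, 80)*L(-8) = (-46*(1 + 80*(-46)))*(5*(-8)²*(1 - 8)) = (-46*(1 - 3680))*(5*64*(-7)) = -46*(-3679)*(-2240) = 169234*(-2240) = -379084160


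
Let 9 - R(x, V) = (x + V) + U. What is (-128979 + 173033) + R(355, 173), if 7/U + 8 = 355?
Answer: 15106638/347 ≈ 43535.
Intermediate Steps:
U = 7/347 (U = 7/(-8 + 355) = 7/347 ≈ 0.020173)
R(x, V) = 3116/347 - V - x (R(x, V) = 9 - ((x + V) + 7/347) = 9 - ((V + x) + 7/347) = 9 - (7/347 + V + x) = 9 + (-7/347 - V - x) = 3116/347 - V - x)
(-128979 + 173033) + R(355, 173) = (-128979 + 173033) + (3116/347 - 1*173 - 1*355) = 44054 + (3116/347 - 173 - 355) = 44054 - 180100/347 = 15106638/347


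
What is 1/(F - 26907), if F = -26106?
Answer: -1/53013 ≈ -1.8863e-5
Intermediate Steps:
1/(F - 26907) = 1/(-26106 - 26907) = 1/(-53013) = -1/53013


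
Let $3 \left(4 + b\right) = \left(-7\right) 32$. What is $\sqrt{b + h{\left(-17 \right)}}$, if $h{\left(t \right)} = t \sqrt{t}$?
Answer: $\frac{\sqrt{-708 - 153 i \sqrt{17}}}{3} \approx 3.6535 - 9.5925 i$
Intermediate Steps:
$h{\left(t \right)} = t^{\frac{3}{2}}$
$b = - \frac{236}{3}$ ($b = -4 + \frac{\left(-7\right) 32}{3} = -4 + \frac{1}{3} \left(-224\right) = -4 - \frac{224}{3} = - \frac{236}{3} \approx -78.667$)
$\sqrt{b + h{\left(-17 \right)}} = \sqrt{- \frac{236}{3} + \left(-17\right)^{\frac{3}{2}}} = \sqrt{- \frac{236}{3} - 17 i \sqrt{17}}$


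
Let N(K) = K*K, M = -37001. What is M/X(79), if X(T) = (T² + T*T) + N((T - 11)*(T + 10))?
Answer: -37001/36639186 ≈ -0.0010099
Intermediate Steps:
N(K) = K²
X(T) = 2*T² + (-11 + T)²*(10 + T)² (X(T) = (T² + T*T) + ((T - 11)*(T + 10))² = (T² + T²) + ((-11 + T)*(10 + T))² = 2*T² + (-11 + T)²*(10 + T)²)
M/X(79) = -37001/((110 + 79 - 1*79²)² + 2*79²) = -37001/((110 + 79 - 1*6241)² + 2*6241) = -37001/((110 + 79 - 6241)² + 12482) = -37001/((-6052)² + 12482) = -37001/(36626704 + 12482) = -37001/36639186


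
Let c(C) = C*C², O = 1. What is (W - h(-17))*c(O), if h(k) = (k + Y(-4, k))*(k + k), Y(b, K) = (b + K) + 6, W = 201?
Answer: -887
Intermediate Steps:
Y(b, K) = 6 + K + b (Y(b, K) = (K + b) + 6 = 6 + K + b)
h(k) = 2*k*(2 + 2*k) (h(k) = (k + (6 + k - 4))*(k + k) = (k + (2 + k))*(2*k) = (2 + 2*k)*(2*k) = 2*k*(2 + 2*k))
c(C) = C³
(W - h(-17))*c(O) = (201 - 4*(-17)*(1 - 17))*1³ = (201 - 4*(-17)*(-16))*1 = (201 - 1*1088)*1 = (201 - 1088)*1 = -887*1 = -887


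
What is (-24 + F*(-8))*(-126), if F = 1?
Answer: 4032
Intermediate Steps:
(-24 + F*(-8))*(-126) = (-24 + 1*(-8))*(-126) = (-24 - 8)*(-126) = -32*(-126) = 4032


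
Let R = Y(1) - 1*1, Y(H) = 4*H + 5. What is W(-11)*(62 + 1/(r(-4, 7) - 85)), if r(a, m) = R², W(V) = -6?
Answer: -2602/7 ≈ -371.71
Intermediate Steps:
Y(H) = 5 + 4*H
R = 8 (R = (5 + 4*1) - 1*1 = (5 + 4) - 1 = 9 - 1 = 8)
r(a, m) = 64 (r(a, m) = 8² = 64)
W(-11)*(62 + 1/(r(-4, 7) - 85)) = -6*(62 + 1/(64 - 85)) = -6*(62 + 1/(-21)) = -6*(62 - 1/21) = -6*1301/21 = -2602/7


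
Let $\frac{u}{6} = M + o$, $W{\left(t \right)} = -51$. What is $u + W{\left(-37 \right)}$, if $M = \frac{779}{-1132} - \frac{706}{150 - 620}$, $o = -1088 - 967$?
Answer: $- \frac{1646147217}{133010} \approx -12376.0$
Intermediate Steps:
$o = -2055$ ($o = -1088 - 967 = -2055$)
$M = \frac{216531}{266020}$ ($M = 779 \left(- \frac{1}{1132}\right) - \frac{706}{150 - 620} = - \frac{779}{1132} - \frac{706}{-470} = - \frac{779}{1132} - - \frac{353}{235} = - \frac{779}{1132} + \frac{353}{235} = \frac{216531}{266020} \approx 0.81396$)
$u = - \frac{1639363707}{133010}$ ($u = 6 \left(\frac{216531}{266020} - 2055\right) = 6 \left(- \frac{546454569}{266020}\right) = - \frac{1639363707}{133010} \approx -12325.0$)
$u + W{\left(-37 \right)} = - \frac{1639363707}{133010} - 51 = - \frac{1646147217}{133010}$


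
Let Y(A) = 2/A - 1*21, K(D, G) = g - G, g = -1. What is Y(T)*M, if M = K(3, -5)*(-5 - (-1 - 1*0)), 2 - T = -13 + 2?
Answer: 4336/13 ≈ 333.54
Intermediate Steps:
T = 13 (T = 2 - (-13 + 2) = 2 - 1*(-11) = 2 + 11 = 13)
K(D, G) = -1 - G
Y(A) = -21 + 2/A (Y(A) = 2/A - 21 = -21 + 2/A)
M = -16 (M = (-1 - 1*(-5))*(-5 - (-1 - 1*0)) = (-1 + 5)*(-5 - (-1 + 0)) = 4*(-5 - 1*(-1)) = 4*(-5 + 1) = 4*(-4) = -16)
Y(T)*M = (-21 + 2/13)*(-16) = -271/13*(-16) = 4336/13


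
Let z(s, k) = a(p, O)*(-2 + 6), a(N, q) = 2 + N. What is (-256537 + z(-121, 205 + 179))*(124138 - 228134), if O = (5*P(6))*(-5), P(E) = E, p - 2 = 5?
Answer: 26675077996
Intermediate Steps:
p = 7 (p = 2 + 5 = 7)
O = -150 (O = (5*6)*(-5) = 30*(-5) = -150)
z(s, k) = 36 (z(s, k) = (2 + 7)*(-2 + 6) = 9*4 = 36)
(-256537 + z(-121, 205 + 179))*(124138 - 228134) = (-256537 + 36)*(124138 - 228134) = -256501*(-103996) = 26675077996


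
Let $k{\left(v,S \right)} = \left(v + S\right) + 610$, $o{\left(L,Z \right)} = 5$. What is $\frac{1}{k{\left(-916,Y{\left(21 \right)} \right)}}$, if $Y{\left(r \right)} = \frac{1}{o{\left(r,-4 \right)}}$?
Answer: $- \frac{5}{1529} \approx -0.0032701$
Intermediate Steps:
$Y{\left(r \right)} = \frac{1}{5}$
$k{\left(v,S \right)} = 610 + S + v$ ($k{\left(v,S \right)} = \left(S + v\right) + 610 = 610 + S + v$)
$\frac{1}{k{\left(-916,Y{\left(21 \right)} \right)}} = \frac{1}{610 + \frac{1}{5} - 916} = \frac{1}{- \frac{1529}{5}} = - \frac{5}{1529}$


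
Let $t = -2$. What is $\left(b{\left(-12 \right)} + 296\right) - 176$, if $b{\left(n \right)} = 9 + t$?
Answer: $127$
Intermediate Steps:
$b{\left(n \right)} = 7$ ($b{\left(n \right)} = 9 - 2 = 7$)
$\left(b{\left(-12 \right)} + 296\right) - 176 = \left(7 + 296\right) - 176 = 303 - 176 = 127$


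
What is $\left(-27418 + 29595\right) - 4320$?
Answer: $-2143$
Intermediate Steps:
$\left(-27418 + 29595\right) - 4320 = 2177 - 4320 = -2143$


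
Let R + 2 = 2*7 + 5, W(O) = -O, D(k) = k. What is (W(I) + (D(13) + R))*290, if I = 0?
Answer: 8700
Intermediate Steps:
R = 17 (R = -2 + (2*7 + 5) = -2 + (14 + 5) = -2 + 19 = 17)
(W(I) + (D(13) + R))*290 = (-1*0 + (13 + 17))*290 = (0 + 30)*290 = 30*290 = 8700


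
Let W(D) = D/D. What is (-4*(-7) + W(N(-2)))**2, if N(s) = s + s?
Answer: 841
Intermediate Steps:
N(s) = 2*s
W(D) = 1
(-4*(-7) + W(N(-2)))**2 = (-4*(-7) + 1)**2 = (28 + 1)**2 = 29**2 = 841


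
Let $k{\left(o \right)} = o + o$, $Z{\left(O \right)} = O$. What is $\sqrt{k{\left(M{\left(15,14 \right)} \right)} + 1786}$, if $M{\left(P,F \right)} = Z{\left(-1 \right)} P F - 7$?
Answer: $26 \sqrt{2} \approx 36.77$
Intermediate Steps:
$M{\left(P,F \right)} = -7 - F P$ ($M{\left(P,F \right)} = - P F - 7 = - F P - 7 = -7 - F P$)
$k{\left(o \right)} = 2 o$
$\sqrt{k{\left(M{\left(15,14 \right)} \right)} + 1786} = \sqrt{2 \left(-7 - 14 \cdot 15\right) + 1786} = \sqrt{2 \left(-7 - 210\right) + 1786} = \sqrt{2 \left(-217\right) + 1786} = \sqrt{-434 + 1786} = \sqrt{1352} = 26 \sqrt{2}$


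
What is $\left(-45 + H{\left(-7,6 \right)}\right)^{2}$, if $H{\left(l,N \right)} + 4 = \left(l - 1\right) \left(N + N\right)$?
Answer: $21025$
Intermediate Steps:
$H{\left(l,N \right)} = -4 + 2 N \left(-1 + l\right)$ ($H{\left(l,N \right)} = -4 + \left(l - 1\right) \left(N + N\right) = -4 + \left(-1 + l\right) 2 N = -4 + 2 N \left(-1 + l\right)$)
$\left(-45 + H{\left(-7,6 \right)}\right)^{2} = \left(-45 - \left(16 + 84\right)\right)^{2} = \left(-45 - 100\right)^{2} = \left(-145\right)^{2} = 21025$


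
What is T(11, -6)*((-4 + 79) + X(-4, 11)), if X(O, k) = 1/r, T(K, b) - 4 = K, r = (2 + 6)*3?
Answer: 9005/8 ≈ 1125.6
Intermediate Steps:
r = 24 (r = 8*3 = 24)
T(K, b) = 4 + K
X(O, k) = 1/24
T(11, -6)*((-4 + 79) + X(-4, 11)) = (4 + 11)*((-4 + 79) + 1/24) = 15*(75 + 1/24) = 15*(1801/24) = 9005/8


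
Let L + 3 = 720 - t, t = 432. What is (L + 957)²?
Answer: 1542564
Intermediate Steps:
L = 285 (L = -3 + (720 - 1*432) = -3 + (720 - 432) = -3 + 288 = 285)
(L + 957)² = (285 + 957)² = 1242² = 1542564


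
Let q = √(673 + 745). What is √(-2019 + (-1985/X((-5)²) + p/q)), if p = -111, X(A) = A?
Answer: √(-105482581040 - 3934950*√1418)/7090 ≈ 45.84*I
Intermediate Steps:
q = √1418 ≈ 37.656
√(-2019 + (-1985/X((-5)²) + p/q)) = √(-2019 + (-1985/((-5)²) - 111*√1418/1418)) = √(-2019 + (-1985/25 - 111*√1418/1418)) = √(-2019 + (-1985*1/25 - 111*√1418/1418)) = √(-2019 + (-397/5 - 111*√1418/1418)) = √(-10492/5 - 111*√1418/1418)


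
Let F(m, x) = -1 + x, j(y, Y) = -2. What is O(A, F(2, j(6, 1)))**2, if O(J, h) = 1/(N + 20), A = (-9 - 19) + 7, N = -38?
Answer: 1/324 ≈ 0.0030864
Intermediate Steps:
A = -21 (A = -28 + 7 = -21)
O(J, h) = -1/18 (O(J, h) = 1/(-38 + 20) = 1/(-18) = -1/18)
O(A, F(2, j(6, 1)))**2 = (-1/18)**2 = 1/324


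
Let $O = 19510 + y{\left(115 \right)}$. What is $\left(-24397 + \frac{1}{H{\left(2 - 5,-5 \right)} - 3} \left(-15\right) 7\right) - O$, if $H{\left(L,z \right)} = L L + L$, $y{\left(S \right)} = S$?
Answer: $-44057$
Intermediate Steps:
$H{\left(L,z \right)} = L + L^{2}$ ($H{\left(L,z \right)} = L^{2} + L = L + L^{2}$)
$O = 19625$ ($O = 19510 + 115 = 19625$)
$\left(-24397 + \frac{1}{H{\left(2 - 5,-5 \right)} - 3} \left(-15\right) 7\right) - O = \left(-24397 + \frac{1}{\left(2 - 5\right) \left(1 + \left(2 - 5\right)\right) - 3} \left(-15\right) 7\right) - 19625 = \left(-24397 + \frac{1}{- 3 \left(1 - 3\right) - 3} \left(-15\right) 7\right) - 19625 = \left(-24397 + \frac{1}{\left(-3\right) \left(-2\right) - 3} \left(-15\right) 7\right) - 19625 = \left(-24397 + \frac{1}{6 - 3} \left(-15\right) 7\right) - 19625 = \left(-24397 + \frac{1}{3} \left(-15\right) 7\right) - 19625 = \left(-24397 - 35\right) - 19625 = -24432 - 19625 = -44057$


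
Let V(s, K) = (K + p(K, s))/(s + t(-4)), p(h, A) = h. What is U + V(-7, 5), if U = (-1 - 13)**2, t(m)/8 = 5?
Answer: 6478/33 ≈ 196.30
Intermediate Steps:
t(m) = 40 (t(m) = 8*5 = 40)
V(s, K) = 2*K/(40 + s) (V(s, K) = (K + K)/(s + 40) = (2*K)/(40 + s) = 2*K/(40 + s))
U = 196 (U = (-14)**2 = 196)
U + V(-7, 5) = 196 + 2*5/(40 - 7) = 196 + 2*5/33 = 196 + 2*5*(1/33) = 196 + 10/33 = 6478/33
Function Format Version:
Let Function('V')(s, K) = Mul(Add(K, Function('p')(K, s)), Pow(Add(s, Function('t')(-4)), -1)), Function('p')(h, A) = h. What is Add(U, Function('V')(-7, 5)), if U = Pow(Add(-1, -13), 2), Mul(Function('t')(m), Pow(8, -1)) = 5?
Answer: Rational(6478, 33) ≈ 196.30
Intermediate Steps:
Function('t')(m) = 40 (Function('t')(m) = Mul(8, 5) = 40)
Function('V')(s, K) = Mul(2, K, Pow(Add(40, s), -1)) (Function('V')(s, K) = Mul(Add(K, K), Pow(Add(s, 40), -1)) = Mul(Mul(2, K), Pow(Add(40, s), -1)) = Mul(2, K, Pow(Add(40, s), -1)))
U = 196 (U = Pow(-14, 2) = 196)
Add(U, Function('V')(-7, 5)) = Add(196, Mul(2, 5, Pow(Add(40, -7), -1))) = Add(196, Mul(2, 5, Pow(33, -1))) = Add(196, Mul(2, 5, Rational(1, 33))) = Add(196, Rational(10, 33)) = Rational(6478, 33)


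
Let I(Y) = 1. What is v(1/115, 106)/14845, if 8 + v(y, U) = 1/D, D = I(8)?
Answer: -7/14845 ≈ -0.00047154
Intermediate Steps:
D = 1
v(y, U) = -7 (v(y, U) = -8 + 1/1 = -8 + 1 = -7)
v(1/115, 106)/14845 = -7/14845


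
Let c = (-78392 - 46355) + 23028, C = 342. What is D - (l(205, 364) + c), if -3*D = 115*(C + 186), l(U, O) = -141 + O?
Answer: 81256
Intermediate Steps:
c = -101719 (c = -124747 + 23028 = -101719)
D = -20240 (D = -115*(342 + 186)/3 = -115*528/3 = -⅓*60720 = -20240)
D - (l(205, 364) + c) = -20240 - ((-141 + 364) - 101719) = -20240 - (223 - 101719) = -20240 - 1*(-101496) = -20240 + 101496 = 81256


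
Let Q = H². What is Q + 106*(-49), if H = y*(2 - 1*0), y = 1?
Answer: -5190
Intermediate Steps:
H = 2 (H = 1*(2 - 1*0) = 1*(2 + 0) = 1*2 = 2)
Q = 4 (Q = 2² = 4)
Q + 106*(-49) = 4 + 106*(-49) = 4 - 5194 = -5190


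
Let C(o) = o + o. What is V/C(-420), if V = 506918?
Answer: -253459/420 ≈ -603.47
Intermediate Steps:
C(o) = 2*o
V/C(-420) = 506918/((2*(-420))) = 506918/(-840) = 506918*(-1/840) = -253459/420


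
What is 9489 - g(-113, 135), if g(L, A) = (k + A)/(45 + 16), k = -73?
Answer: 578767/61 ≈ 9488.0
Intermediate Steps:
g(L, A) = -73/61 + A/61 (g(L, A) = (-73 + A)/(45 + 16) = (-73 + A)/61 = (-73 + A)*(1/61) = -73/61 + A/61)
9489 - g(-113, 135) = 9489 - (-73/61 + (1/61)*135) = 9489 - (-73/61 + 135/61) = 9489 - 1*62/61 = 9489 - 62/61 = 578767/61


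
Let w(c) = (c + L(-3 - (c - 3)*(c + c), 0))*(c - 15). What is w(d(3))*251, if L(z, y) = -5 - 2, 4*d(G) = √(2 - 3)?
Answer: 421429/16 - 2761*I/2 ≈ 26339.0 - 1380.5*I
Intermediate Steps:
d(G) = I/4 (d(G) = √(2 - 3)/4 = √(-1)/4 = I/4)
L(z, y) = -7
w(c) = (-15 + c)*(-7 + c) (w(c) = (c - 7)*(c - 15) = (-7 + c)*(-15 + c) = (-15 + c)*(-7 + c))
w(d(3))*251 = (105 + (I/4)² - 11*I/2)*251 = (105 - 1/16 - 11*I/2)*251 = (1679/16 - 11*I/2)*251 = 421429/16 - 2761*I/2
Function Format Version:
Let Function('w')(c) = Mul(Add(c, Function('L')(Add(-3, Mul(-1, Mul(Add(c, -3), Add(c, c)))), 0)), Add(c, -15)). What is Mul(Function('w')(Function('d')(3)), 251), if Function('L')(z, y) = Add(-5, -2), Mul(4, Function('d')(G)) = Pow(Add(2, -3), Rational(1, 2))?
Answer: Add(Rational(421429, 16), Mul(Rational(-2761, 2), I)) ≈ Add(26339., Mul(-1380.5, I))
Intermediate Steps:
Function('d')(G) = Mul(Rational(1, 4), I) (Function('d')(G) = Mul(Rational(1, 4), Pow(Add(2, -3), Rational(1, 2))) = Mul(Rational(1, 4), Pow(-1, Rational(1, 2))) = Mul(Rational(1, 4), I))
Function('L')(z, y) = -7
Function('w')(c) = Mul(Add(-15, c), Add(-7, c)) (Function('w')(c) = Mul(Add(c, -7), Add(c, -15)) = Mul(Add(-7, c), Add(-15, c)) = Mul(Add(-15, c), Add(-7, c)))
Mul(Function('w')(Function('d')(3)), 251) = Mul(Add(105, Pow(Mul(Rational(1, 4), I), 2), Mul(-22, Mul(Rational(1, 4), I))), 251) = Mul(Add(105, Rational(-1, 16), Mul(Rational(-11, 2), I)), 251) = Mul(Add(Rational(1679, 16), Mul(Rational(-11, 2), I)), 251) = Add(Rational(421429, 16), Mul(Rational(-2761, 2), I))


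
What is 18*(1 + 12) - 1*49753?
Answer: -49519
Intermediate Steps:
18*(1 + 12) - 1*49753 = 18*13 - 49753 = 234 - 49753 = -49519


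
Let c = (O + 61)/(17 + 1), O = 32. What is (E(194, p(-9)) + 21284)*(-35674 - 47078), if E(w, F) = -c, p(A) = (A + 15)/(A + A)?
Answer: -1760866016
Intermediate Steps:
p(A) = (15 + A)/(2*A) (p(A) = (15 + A)/((2*A)) = (15 + A)*(1/(2*A)) = (15 + A)/(2*A))
c = 31/6 (c = (32 + 61)/(17 + 1) = 93/18 = 93*(1/18) = 31/6 ≈ 5.1667)
E(w, F) = -31/6 (E(w, F) = -1*31/6 = -31/6)
(E(194, p(-9)) + 21284)*(-35674 - 47078) = (-31/6 + 21284)*(-35674 - 47078) = (127673/6)*(-82752) = -1760866016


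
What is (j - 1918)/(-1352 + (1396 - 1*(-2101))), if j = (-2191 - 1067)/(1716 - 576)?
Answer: -364963/407550 ≈ -0.89550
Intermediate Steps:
j = -543/190 (j = -3258/1140 = -3258*1/1140 = -543/190 ≈ -2.8579)
(j - 1918)/(-1352 + (1396 - 1*(-2101))) = (-543/190 - 1918)/(-1352 + (1396 - 1*(-2101))) = -364963/(190*(-1352 + (1396 + 2101))) = -364963/(190*(-1352 + 3497)) = -364963/190/2145 = -364963/190*1/2145 = -364963/407550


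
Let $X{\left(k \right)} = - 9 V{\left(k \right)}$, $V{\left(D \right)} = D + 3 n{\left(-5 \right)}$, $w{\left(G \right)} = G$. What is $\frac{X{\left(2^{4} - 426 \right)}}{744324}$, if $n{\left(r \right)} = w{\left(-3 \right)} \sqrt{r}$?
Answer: $\frac{615}{124054} + \frac{27 i \sqrt{5}}{248108} \approx 0.0049575 + 0.00024334 i$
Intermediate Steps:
$n{\left(r \right)} = - 3 \sqrt{r}$
$V{\left(D \right)} = D - 9 i \sqrt{5}$ ($V{\left(D \right)} = D + 3 \left(- 3 \sqrt{-5}\right) = D + 3 \left(- 3 i \sqrt{5}\right) = D - 9 i \sqrt{5}$)
$X{\left(k \right)} = - 9 k + 81 i \sqrt{5}$ ($X{\left(k \right)} = - 9 \left(k - 9 i \sqrt{5}\right) = - 9 k + 81 i \sqrt{5}$)
$\frac{X{\left(2^{4} - 426 \right)}}{744324} = \frac{- 9 \left(2^{4} - 426\right) + 81 i \sqrt{5}}{744324} = \left(- 9 \left(16 - 426\right) + 81 i \sqrt{5}\right) \frac{1}{744324} = \left(\left(-9\right) \left(-410\right) + 81 i \sqrt{5}\right) \frac{1}{744324} = \left(3690 + 81 i \sqrt{5}\right) \frac{1}{744324} = \frac{615}{124054} + \frac{27 i \sqrt{5}}{248108}$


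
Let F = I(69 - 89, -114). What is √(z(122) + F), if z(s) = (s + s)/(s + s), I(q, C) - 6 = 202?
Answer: √209 ≈ 14.457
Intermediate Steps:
I(q, C) = 208 (I(q, C) = 6 + 202 = 208)
z(s) = 1 (z(s) = (2*s)/((2*s)) = (2*s)*(1/(2*s)) = 1)
F = 208
√(z(122) + F) = √(1 + 208) = √209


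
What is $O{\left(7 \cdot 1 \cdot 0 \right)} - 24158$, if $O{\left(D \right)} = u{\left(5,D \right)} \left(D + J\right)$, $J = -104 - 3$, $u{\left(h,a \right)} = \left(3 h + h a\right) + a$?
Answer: $-25763$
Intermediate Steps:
$u{\left(h,a \right)} = a + 3 h + a h$ ($u{\left(h,a \right)} = \left(3 h + a h\right) + a = a + 3 h + a h$)
$J = -107$
$O{\left(D \right)} = \left(-107 + D\right) \left(15 + 6 D\right)$ ($O{\left(D \right)} = \left(D + 3 \cdot 5 + D 5\right) \left(D - 107\right) = \left(D + 15 + 5 D\right) \left(-107 + D\right) = \left(15 + 6 D\right) \left(-107 + D\right) = \left(-107 + D\right) \left(15 + 6 D\right)$)
$O{\left(7 \cdot 1 \cdot 0 \right)} - 24158 = 3 \left(-107 + 7 \cdot 1 \cdot 0\right) \left(5 + 2 \cdot 7 \cdot 1 \cdot 0\right) - 24158 = 3 \left(-107 + 7 \cdot 0\right) \left(5 + 2 \cdot 7 \cdot 0\right) - 24158 = 3 \left(-107 + 0\right) \left(5 + 2 \cdot 0\right) - 24158 = 3 \left(-107\right) \left(5 + 0\right) - 24158 = 3 \left(-107\right) 5 - 24158 = -1605 - 24158 = -25763$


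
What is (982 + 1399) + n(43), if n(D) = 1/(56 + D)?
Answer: 235720/99 ≈ 2381.0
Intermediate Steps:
(982 + 1399) + n(43) = (982 + 1399) + 1/(56 + 43) = 2381 + 1/99 = 235720/99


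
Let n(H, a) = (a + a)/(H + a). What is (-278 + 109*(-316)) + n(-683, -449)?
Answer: -19652203/566 ≈ -34721.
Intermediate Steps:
n(H, a) = 2*a/(H + a) (n(H, a) = (2*a)/(H + a) = 2*a/(H + a))
(-278 + 109*(-316)) + n(-683, -449) = (-278 + 109*(-316)) + 2*(-449)/(-683 - 449) = (-278 - 34444) + 2*(-449)/(-1132) = -34722 + 2*(-449)*(-1/1132) = -34722 + 449/566 = -19652203/566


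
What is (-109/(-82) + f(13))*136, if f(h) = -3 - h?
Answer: -81804/41 ≈ -1995.2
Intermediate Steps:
(-109/(-82) + f(13))*136 = (-109/(-82) + (-3 - 1*13))*136 = (-109*(-1/82) + (-3 - 13))*136 = (109/82 - 16)*136 = -1203/82*136 = -81804/41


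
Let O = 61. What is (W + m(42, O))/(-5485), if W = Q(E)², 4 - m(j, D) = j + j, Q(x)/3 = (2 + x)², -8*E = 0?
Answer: -64/5485 ≈ -0.011668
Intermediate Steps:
E = 0 (E = -⅛*0 = 0)
Q(x) = 3*(2 + x)²
m(j, D) = 4 - 2*j (m(j, D) = 4 - (j + j) = 4 - 2*j)
W = 144 (W = (3*(2 + 0)²)² = (3*2²)² = (3*4)² = 12² = 144)
(W + m(42, O))/(-5485) = (144 + (4 - 2*42))/(-5485) = (144 + (4 - 84))*(-1/5485) = (144 - 80)*(-1/5485) = 64*(-1/5485) = -64/5485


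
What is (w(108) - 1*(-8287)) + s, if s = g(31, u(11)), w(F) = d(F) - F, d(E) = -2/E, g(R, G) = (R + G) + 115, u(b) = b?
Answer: 450143/54 ≈ 8336.0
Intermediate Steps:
g(R, G) = 115 + G + R (g(R, G) = (G + R) + 115 = 115 + G + R)
w(F) = -F - 2/F (w(F) = -2/F - F = -F - 2/F)
s = 157 (s = 115 + 11 + 31 = 157)
(w(108) - 1*(-8287)) + s = ((-1*108 - 2/108) - 1*(-8287)) + 157 = ((-108 - 2*1/108) + 8287) + 157 = ((-108 - 1/54) + 8287) + 157 = (-5833/54 + 8287) + 157 = 441665/54 + 157 = 450143/54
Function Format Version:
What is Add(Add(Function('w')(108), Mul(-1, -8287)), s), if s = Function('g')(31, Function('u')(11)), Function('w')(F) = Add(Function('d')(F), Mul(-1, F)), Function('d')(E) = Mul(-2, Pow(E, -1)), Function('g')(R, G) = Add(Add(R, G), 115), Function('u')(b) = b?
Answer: Rational(450143, 54) ≈ 8336.0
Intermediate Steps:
Function('g')(R, G) = Add(115, G, R) (Function('g')(R, G) = Add(Add(G, R), 115) = Add(115, G, R))
Function('w')(F) = Add(Mul(-1, F), Mul(-2, Pow(F, -1))) (Function('w')(F) = Add(Mul(-2, Pow(F, -1)), Mul(-1, F)) = Add(Mul(-1, F), Mul(-2, Pow(F, -1))))
s = 157 (s = Add(115, 11, 31) = 157)
Add(Add(Function('w')(108), Mul(-1, -8287)), s) = Add(Add(Add(Mul(-1, 108), Mul(-2, Pow(108, -1))), Mul(-1, -8287)), 157) = Add(Add(Add(-108, Mul(-2, Rational(1, 108))), 8287), 157) = Add(Add(Add(-108, Rational(-1, 54)), 8287), 157) = Add(Add(Rational(-5833, 54), 8287), 157) = Add(Rational(441665, 54), 157) = Rational(450143, 54)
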